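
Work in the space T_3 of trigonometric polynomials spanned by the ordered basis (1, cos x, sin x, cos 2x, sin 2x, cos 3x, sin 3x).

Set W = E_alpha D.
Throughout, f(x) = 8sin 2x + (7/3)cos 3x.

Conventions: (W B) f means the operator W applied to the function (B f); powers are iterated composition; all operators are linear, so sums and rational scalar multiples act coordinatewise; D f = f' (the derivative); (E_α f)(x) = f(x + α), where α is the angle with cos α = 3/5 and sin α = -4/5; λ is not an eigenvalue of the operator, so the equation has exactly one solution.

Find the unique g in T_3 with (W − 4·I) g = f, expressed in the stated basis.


the result is g(x) = (28/29)cos 2x - (104/29)sin 2x - (2576/6207)cos 3x - (819/2069)sin 3x

write g with unknown coordinates in the stated basis and equate coefficients in (W − 4·I) g = f
solving from the highest basis element down gives g = (28/29)cos 2x - (104/29)sin 2x - (2576/6207)cos 3x - (819/2069)sin 3x
check: W g = (112/29)cos 2x - (184/29)sin 2x + (1393/2069)cos 3x - (3276/2069)sin 3x
so W g − 4·g = 8sin 2x + (7/3)cos 3x = f ✓


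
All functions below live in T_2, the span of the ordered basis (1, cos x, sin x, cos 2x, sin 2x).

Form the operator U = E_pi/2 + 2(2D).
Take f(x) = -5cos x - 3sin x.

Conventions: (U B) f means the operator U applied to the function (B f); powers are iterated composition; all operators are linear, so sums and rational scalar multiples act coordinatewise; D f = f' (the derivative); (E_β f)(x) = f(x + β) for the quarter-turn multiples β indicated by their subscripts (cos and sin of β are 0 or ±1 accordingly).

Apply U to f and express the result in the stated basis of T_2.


E_pi/2 f = -3cos x + 5sin x
D f = -3cos x + 5sin x
(2D) f = -6cos x + 10sin x
(2(2D)) f = -12cos x + 20sin x
(E_pi/2 + 2(2D)) f = -15cos x + 25sin x

the result is g(x) = -15cos x + 25sin x


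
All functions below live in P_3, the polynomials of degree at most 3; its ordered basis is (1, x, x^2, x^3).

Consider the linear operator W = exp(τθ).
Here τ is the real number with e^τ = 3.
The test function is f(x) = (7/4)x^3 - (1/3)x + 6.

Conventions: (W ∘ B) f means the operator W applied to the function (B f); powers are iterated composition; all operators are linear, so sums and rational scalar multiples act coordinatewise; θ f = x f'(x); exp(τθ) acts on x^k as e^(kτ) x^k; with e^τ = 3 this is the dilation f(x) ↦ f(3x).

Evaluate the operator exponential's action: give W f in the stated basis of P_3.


exp(τθ) x^k = e^(kτ) x^k; with e^τ = 3 this sends x^k to 3^k x^k
x ↦ 3 x
x^3 ↦ 27 x^3
applying this coordinatewise to f: exp(τθ) f = (189/4)x^3 - x + 6

the result is g(x) = (189/4)x^3 - x + 6


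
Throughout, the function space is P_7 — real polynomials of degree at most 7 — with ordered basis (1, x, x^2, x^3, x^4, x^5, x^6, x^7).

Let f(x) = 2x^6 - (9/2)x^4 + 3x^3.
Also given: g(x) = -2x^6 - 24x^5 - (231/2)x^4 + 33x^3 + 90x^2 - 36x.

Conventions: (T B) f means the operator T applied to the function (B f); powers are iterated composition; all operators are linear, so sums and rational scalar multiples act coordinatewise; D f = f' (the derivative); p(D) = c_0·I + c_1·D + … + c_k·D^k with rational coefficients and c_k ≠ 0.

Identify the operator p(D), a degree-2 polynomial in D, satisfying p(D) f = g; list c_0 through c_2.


c_0 = -1, c_1 = -2, c_2 = -2

D^0 f = 2x^6 - (9/2)x^4 + 3x^3
D^1 f = 12x^5 - 18x^3 + 9x^2
D^2 f = 60x^4 - 54x^2 + 18x
matching coefficients of g against c_0 f + c_1 Df + … from the top degree down determines the c_i
solution: c_0 = -1, c_1 = -2, c_2 = -2


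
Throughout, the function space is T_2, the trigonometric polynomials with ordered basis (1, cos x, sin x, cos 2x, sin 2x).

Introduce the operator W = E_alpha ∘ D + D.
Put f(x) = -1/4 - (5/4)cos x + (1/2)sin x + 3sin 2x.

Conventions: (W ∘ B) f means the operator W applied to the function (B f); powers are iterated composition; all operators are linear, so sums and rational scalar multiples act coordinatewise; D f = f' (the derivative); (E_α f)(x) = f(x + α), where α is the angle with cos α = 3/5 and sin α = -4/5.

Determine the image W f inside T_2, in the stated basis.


the result is g(x) = -(1/5)cos x + (12/5)sin x + (108/25)cos 2x + (144/25)sin 2x

D f = (1/2)cos x + (5/4)sin x + 6cos 2x
E_alpha D f = -(7/10)cos x + (23/20)sin x - (42/25)cos 2x + (144/25)sin 2x
D f = (1/2)cos x + (5/4)sin x + 6cos 2x
(E_alpha ∘ D + D) f = -(1/5)cos x + (12/5)sin x + (108/25)cos 2x + (144/25)sin 2x


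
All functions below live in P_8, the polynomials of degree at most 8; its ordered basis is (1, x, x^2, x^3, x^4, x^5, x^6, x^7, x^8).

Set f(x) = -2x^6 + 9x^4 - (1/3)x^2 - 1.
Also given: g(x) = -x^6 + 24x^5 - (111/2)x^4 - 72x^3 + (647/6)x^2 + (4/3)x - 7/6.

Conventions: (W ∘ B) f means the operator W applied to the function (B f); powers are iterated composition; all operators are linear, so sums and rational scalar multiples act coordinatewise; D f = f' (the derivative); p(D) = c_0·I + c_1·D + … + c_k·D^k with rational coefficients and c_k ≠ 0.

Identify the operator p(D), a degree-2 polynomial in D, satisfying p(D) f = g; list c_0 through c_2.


D^0 f = -2x^6 + 9x^4 - (1/3)x^2 - 1
D^1 f = -12x^5 + 36x^3 - (2/3)x
D^2 f = -60x^4 + 108x^2 - 2/3
matching coefficients of g against c_0 f + c_1 Df + … from the top degree down determines the c_i
solution: c_0 = 1/2, c_1 = -2, c_2 = 1

c_0 = 1/2, c_1 = -2, c_2 = 1


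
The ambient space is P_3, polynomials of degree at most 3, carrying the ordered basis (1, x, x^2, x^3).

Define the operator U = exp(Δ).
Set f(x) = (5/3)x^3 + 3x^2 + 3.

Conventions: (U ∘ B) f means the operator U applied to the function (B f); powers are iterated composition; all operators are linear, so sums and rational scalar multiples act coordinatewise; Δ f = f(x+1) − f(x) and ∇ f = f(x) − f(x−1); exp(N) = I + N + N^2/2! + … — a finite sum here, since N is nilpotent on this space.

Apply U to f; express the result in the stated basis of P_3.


the result is g(x) = (5/3)x^3 + 8x^2 + 16x + 52/3

order-1 term: 5x^2 + 11x + 14/3
order-2 term: 5x + 8
order-3 term: 5/3
the series for exp(Δ) f terminates at order 3
exp(Δ) f = (5/3)x^3 + 8x^2 + 16x + 52/3


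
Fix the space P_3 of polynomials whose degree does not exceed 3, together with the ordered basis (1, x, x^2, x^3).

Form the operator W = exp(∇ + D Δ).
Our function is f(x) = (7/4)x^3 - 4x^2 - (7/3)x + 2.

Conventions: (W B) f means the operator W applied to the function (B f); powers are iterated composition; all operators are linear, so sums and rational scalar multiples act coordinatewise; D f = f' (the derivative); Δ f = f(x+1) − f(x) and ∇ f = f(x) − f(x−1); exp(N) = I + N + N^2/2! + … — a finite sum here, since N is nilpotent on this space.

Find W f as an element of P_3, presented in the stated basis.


the image equals g(x) = (7/4)x^3 + (5/4)x^2 + (1/6)x + 17/3

order-1 term: (21/4)x^2 - (11/4)x + 2/3
order-2 term: (21/4)x + 5/4
order-3 term: 7/4
the series for exp(∇ + D Δ) f terminates at order 3
exp(∇ + D Δ) f = (7/4)x^3 + (5/4)x^2 + (1/6)x + 17/3


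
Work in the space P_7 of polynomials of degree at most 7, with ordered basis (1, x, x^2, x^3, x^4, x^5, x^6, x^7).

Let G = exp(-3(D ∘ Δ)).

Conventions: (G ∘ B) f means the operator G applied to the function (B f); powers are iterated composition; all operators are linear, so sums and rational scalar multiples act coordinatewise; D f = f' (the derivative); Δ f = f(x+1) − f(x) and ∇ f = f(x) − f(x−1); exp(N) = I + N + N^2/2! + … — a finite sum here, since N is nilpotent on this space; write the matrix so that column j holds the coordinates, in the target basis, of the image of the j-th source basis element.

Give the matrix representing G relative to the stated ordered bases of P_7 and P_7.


image of 1: 1
image of x: x
image of x^2: x^2 - 6
image of x^3: x^3 - 18x - 9
image of x^4: x^4 - 36x^2 - 36x + 96
image of x^5: x^5 - 60x^3 - 90x^2 + 480x + 525
image of x^6: x^6 - 90x^4 - 180x^3 + 1440x^2 + 3150x - 1368
image of x^7: x^7 - 126x^5 - 315x^4 + 3360x^3 + 11025x^2 - 9576x - 28371
each image's coordinates form column j of the matrix

the matrix is [[1, 0, -6, -9, 96, 525, -1368, -28371]; [0, 1, 0, -18, -36, 480, 3150, -9576]; [0, 0, 1, 0, -36, -90, 1440, 11025]; [0, 0, 0, 1, 0, -60, -180, 3360]; [0, 0, 0, 0, 1, 0, -90, -315]; [0, 0, 0, 0, 0, 1, 0, -126]; [0, 0, 0, 0, 0, 0, 1, 0]; [0, 0, 0, 0, 0, 0, 0, 1]] (rows listed top to bottom)


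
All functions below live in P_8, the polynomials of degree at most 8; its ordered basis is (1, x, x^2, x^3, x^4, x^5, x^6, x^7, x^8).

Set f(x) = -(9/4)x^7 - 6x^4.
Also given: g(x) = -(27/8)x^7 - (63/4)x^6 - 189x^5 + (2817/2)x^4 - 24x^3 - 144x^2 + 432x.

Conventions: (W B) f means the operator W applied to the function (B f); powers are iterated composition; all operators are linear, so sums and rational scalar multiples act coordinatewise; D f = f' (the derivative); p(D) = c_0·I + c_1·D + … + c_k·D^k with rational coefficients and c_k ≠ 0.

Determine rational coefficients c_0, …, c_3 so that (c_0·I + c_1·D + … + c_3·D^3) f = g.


D^0 f = -(9/4)x^7 - 6x^4
D^1 f = -(63/4)x^6 - 24x^3
D^2 f = -(189/2)x^5 - 72x^2
D^3 f = -(945/2)x^4 - 144x
matching coefficients of g against c_0 f + c_1 Df + … from the top degree down determines the c_i
solution: c_0 = 3/2, c_1 = 1, c_2 = 2, c_3 = -3

c_0 = 3/2, c_1 = 1, c_2 = 2, c_3 = -3


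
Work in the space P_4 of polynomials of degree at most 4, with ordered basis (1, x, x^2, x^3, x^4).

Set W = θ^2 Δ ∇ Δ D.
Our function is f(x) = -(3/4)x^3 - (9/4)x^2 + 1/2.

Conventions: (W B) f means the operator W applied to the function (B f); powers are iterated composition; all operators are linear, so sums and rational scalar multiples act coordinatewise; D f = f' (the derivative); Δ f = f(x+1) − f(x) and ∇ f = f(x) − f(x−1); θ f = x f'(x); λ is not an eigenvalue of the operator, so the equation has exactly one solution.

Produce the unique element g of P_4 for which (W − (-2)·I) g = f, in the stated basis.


the result is g(x) = -(3/8)x^3 - (9/8)x^2 + 1/4

write g with unknown coordinates in the stated basis and equate coefficients in (W − (-2)·I) g = f
solving from the highest basis element down gives g = -(3/8)x^3 - (9/8)x^2 + 1/4
check: W g = 0
so W g − (-2)·g = -(3/4)x^3 - (9/4)x^2 + 1/2 = f ✓


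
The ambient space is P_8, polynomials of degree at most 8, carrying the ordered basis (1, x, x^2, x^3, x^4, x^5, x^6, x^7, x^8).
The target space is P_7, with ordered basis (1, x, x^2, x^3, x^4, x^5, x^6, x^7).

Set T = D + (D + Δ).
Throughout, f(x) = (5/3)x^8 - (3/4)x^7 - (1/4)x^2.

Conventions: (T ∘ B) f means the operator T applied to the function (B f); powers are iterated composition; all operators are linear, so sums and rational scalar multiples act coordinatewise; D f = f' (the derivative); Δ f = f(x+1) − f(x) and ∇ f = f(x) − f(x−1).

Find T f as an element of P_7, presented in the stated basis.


D f = (40/3)x^7 - (21/4)x^6 - (1/2)x
D f = (40/3)x^7 - (21/4)x^6 - (1/2)x
Δ f = (40/3)x^7 + (497/12)x^6 + (931/12)x^5 + (1085/12)x^4 + (805/12)x^3 + (371/12)x^2 + (91/12)x + 2/3
(D + Δ) f = (80/3)x^7 + (217/6)x^6 + (931/12)x^5 + (1085/12)x^4 + (805/12)x^3 + (371/12)x^2 + (85/12)x + 2/3
(D + (D + Δ)) f = 40x^7 + (371/12)x^6 + (931/12)x^5 + (1085/12)x^4 + (805/12)x^3 + (371/12)x^2 + (79/12)x + 2/3

the result is g(x) = 40x^7 + (371/12)x^6 + (931/12)x^5 + (1085/12)x^4 + (805/12)x^3 + (371/12)x^2 + (79/12)x + 2/3


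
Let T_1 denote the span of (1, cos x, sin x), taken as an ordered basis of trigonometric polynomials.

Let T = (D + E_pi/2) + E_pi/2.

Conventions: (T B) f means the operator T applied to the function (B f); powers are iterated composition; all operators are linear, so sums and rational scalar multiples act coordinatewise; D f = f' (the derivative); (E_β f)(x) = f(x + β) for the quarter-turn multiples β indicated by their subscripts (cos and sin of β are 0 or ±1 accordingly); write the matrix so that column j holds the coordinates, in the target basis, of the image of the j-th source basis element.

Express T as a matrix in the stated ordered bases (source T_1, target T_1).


the matrix is [[2, 0, 0]; [0, 0, 3]; [0, -3, 0]] (rows listed top to bottom)

image of 1: 2
image of cos x: -3sin x
image of sin x: 3cos x
each image's coordinates form column j of the matrix


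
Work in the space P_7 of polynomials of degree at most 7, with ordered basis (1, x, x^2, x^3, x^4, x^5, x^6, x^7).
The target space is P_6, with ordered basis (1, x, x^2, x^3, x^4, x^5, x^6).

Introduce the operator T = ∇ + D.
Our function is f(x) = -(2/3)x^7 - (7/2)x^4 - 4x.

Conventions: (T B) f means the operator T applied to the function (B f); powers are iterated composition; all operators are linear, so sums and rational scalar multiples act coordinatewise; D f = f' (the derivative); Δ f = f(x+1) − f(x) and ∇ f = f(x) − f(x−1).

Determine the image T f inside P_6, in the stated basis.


g(x) = -(28/3)x^6 + 14x^5 - (70/3)x^4 - (14/3)x^3 + 7x^2 - (28/3)x - 31/6

∇ f = -(14/3)x^6 + 14x^5 - (70/3)x^4 + (28/3)x^3 + 7x^2 - (28/3)x - 7/6
D f = -(14/3)x^6 - 14x^3 - 4
(∇ + D) f = -(28/3)x^6 + 14x^5 - (70/3)x^4 - (14/3)x^3 + 7x^2 - (28/3)x - 31/6


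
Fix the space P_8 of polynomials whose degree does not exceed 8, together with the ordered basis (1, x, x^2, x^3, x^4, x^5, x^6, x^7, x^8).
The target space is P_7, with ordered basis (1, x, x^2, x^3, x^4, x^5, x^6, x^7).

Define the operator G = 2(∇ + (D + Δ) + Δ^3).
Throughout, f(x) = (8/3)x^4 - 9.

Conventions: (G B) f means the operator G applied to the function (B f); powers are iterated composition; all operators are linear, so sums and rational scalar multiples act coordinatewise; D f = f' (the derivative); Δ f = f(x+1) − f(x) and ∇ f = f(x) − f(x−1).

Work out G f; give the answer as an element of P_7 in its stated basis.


∇ f = (32/3)x^3 - 16x^2 + (32/3)x - 8/3
D f = (32/3)x^3
Δ f = (32/3)x^3 + 16x^2 + (32/3)x + 8/3
(D + Δ) f = (64/3)x^3 + 16x^2 + (32/3)x + 8/3
Δ f = (32/3)x^3 + 16x^2 + (32/3)x + 8/3
Δ Δ f = 32x^2 + 64x + 112/3
Δ Δ Δ f = 64x + 96
(∇ + (D + Δ) + Δ^3) f = 32x^3 + (256/3)x + 96
(2(∇ + (D + Δ) + Δ^3)) f = 64x^3 + (512/3)x + 192

g(x) = 64x^3 + (512/3)x + 192


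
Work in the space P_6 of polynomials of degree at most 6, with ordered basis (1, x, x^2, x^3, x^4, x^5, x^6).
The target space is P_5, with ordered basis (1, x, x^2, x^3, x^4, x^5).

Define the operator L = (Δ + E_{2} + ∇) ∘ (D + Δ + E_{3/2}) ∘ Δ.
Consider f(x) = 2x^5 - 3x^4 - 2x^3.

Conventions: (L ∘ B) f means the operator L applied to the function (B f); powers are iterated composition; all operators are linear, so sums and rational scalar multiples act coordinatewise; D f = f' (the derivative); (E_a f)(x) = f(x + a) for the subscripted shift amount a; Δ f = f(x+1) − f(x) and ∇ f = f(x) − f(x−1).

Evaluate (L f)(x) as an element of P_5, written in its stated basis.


Δ f = 10x^4 + 8x^3 - 4x^2 - 8x - 3
D Δ f = 40x^3 + 24x^2 - 8x - 8
Δ Δ f = 40x^3 + 84x^2 + 56x + 6
E_{3/2} Δ f = 10x^4 + 68x^3 + 167x^2 + 169x + 429/8
(D + Δ + E_{3/2}) Δ f = 10x^4 + 148x^3 + 275x^2 + 217x + 413/8
Δ (D + Δ + E_{3/2}) Δ f = 40x^3 + 504x^2 + 1034x + 650
E_{2} (D + Δ + E_{3/2}) Δ f = 10x^4 + 228x^3 + 1403x^2 + 3413x + 23437/8
∇ (D + Δ + E_{3/2}) Δ f = 40x^3 + 384x^2 + 146x + 80
(Δ + E_{2} + ∇) (D + Δ + E_{3/2}) Δ f = 10x^4 + 308x^3 + 2291x^2 + 4593x + 29277/8

the image equals g(x) = 10x^4 + 308x^3 + 2291x^2 + 4593x + 29277/8


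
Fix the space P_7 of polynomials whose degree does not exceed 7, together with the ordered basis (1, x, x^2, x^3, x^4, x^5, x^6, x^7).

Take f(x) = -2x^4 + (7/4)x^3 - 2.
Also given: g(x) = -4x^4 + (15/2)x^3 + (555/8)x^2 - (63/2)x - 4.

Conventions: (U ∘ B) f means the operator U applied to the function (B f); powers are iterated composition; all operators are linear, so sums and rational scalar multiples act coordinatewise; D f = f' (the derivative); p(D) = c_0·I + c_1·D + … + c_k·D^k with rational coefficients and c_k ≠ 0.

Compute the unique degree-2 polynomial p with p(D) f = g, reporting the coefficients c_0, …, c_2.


p(D) = 2·I − (1/2)·D − 3·D^2, i.e. c_0 = 2, c_1 = -1/2, c_2 = -3

D^0 f = -2x^4 + (7/4)x^3 - 2
D^1 f = -8x^3 + (21/4)x^2
D^2 f = -24x^2 + (21/2)x
matching coefficients of g against c_0 f + c_1 Df + … from the top degree down determines the c_i
solution: c_0 = 2, c_1 = -1/2, c_2 = -3


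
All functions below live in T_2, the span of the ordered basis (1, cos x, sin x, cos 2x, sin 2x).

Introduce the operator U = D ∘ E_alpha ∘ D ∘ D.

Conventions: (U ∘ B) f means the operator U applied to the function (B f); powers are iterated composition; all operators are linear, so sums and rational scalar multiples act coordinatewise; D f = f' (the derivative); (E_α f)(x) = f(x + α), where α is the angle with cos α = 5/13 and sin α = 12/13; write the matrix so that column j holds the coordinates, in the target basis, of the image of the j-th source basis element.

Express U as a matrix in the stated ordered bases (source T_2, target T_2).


the matrix is [[0, 0, 0, 0, 0]; [0, 12/13, -5/13, 0, 0]; [0, 5/13, 12/13, 0, 0]; [0, 0, 0, 960/169, 952/169]; [0, 0, 0, -952/169, 960/169]] (rows listed top to bottom)

image of 1: 0
image of cos x: (12/13)cos x + (5/13)sin x
image of sin x: -(5/13)cos x + (12/13)sin x
image of cos 2x: (960/169)cos 2x - (952/169)sin 2x
image of sin 2x: (952/169)cos 2x + (960/169)sin 2x
each image's coordinates form column j of the matrix


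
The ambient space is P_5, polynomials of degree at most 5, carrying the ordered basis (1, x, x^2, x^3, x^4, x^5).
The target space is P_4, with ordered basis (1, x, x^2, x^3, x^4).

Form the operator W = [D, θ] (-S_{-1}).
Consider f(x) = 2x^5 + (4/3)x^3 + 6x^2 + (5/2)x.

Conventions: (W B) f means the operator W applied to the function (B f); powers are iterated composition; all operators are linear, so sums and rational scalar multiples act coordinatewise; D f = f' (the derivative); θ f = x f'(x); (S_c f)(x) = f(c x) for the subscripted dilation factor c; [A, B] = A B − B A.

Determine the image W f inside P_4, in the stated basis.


S_{-1} f = -2x^5 - (4/3)x^3 + 6x^2 - (5/2)x
(-S_{-1}) f = 2x^5 + (4/3)x^3 - 6x^2 + (5/2)x
θ (-S_{-1}) f = 10x^5 + 4x^3 - 12x^2 + (5/2)x
D θ (-S_{-1}) f = 50x^4 + 12x^2 - 24x + 5/2
D (-S_{-1}) f = 10x^4 + 4x^2 - 12x + 5/2
θ D (-S_{-1}) f = 40x^4 + 8x^2 - 12x
[D, θ] (-S_{-1}) f = 10x^4 + 4x^2 - 12x + 5/2

the result is g(x) = 10x^4 + 4x^2 - 12x + 5/2


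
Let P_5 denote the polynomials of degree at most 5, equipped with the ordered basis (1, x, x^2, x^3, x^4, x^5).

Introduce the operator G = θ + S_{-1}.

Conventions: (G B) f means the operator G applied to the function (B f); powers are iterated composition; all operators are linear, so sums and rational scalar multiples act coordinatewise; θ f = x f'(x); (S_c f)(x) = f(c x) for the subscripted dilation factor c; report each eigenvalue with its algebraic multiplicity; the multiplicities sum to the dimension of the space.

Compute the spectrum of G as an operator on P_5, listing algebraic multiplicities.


image of 1: 1
image of x: 0
image of x^2: 3x^2
image of x^3: 2x^3
image of x^4: 5x^4
image of x^5: 4x^5
the matrix is upper triangular; its diagonal is (1, 0, 3, 2, 5, 4)
for a triangular matrix the eigenvalues are the diagonal entries, with algebraic multiplicity their repetition count

λ = 0 (multiplicity 1), λ = 1 (multiplicity 1), λ = 2 (multiplicity 1), λ = 3 (multiplicity 1), λ = 4 (multiplicity 1), λ = 5 (multiplicity 1)


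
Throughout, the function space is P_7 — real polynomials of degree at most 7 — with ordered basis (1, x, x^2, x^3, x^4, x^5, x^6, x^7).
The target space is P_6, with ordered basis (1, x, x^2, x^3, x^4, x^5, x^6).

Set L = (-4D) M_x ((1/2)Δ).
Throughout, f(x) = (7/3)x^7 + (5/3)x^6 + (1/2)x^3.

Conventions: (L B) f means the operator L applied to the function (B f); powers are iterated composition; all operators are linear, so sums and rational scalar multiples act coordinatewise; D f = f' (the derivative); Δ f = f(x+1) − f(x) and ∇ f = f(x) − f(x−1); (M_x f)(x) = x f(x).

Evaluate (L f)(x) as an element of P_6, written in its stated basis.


the image equals g(x) = -(686/3)x^6 - 708x^5 - (3200/3)x^4 - 920x^3 - 453x^2 - (334/3)x - 9

Δ f = (49/3)x^6 + 59x^5 + (320/3)x^4 + 115x^3 + (151/2)x^2 + (167/6)x + 9/2
((1/2)Δ) f = (49/6)x^6 + (59/2)x^5 + (160/3)x^4 + (115/2)x^3 + (151/4)x^2 + (167/12)x + 9/4
M_x ((1/2)Δ) f = (49/6)x^7 + (59/2)x^6 + (160/3)x^5 + (115/2)x^4 + (151/4)x^3 + (167/12)x^2 + (9/4)x
D M_x ((1/2)Δ) f = (343/6)x^6 + 177x^5 + (800/3)x^4 + 230x^3 + (453/4)x^2 + (167/6)x + 9/4
(-4D) M_x ((1/2)Δ) f = -(686/3)x^6 - 708x^5 - (3200/3)x^4 - 920x^3 - 453x^2 - (334/3)x - 9


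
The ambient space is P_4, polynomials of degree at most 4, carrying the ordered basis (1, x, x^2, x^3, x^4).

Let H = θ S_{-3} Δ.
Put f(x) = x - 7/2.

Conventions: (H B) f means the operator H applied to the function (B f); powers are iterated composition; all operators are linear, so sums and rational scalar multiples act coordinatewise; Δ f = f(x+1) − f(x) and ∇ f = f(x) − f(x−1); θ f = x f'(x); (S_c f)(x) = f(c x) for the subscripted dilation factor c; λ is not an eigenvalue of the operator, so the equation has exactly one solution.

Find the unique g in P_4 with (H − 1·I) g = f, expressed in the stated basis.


write g with unknown coordinates in the stated basis and equate coefficients in (H − 1·I) g = f
solving from the highest basis element down gives g = -x + 7/2
check: H g = 0
so H g − 1·g = x - 7/2 = f ✓

the image equals g(x) = -x + 7/2


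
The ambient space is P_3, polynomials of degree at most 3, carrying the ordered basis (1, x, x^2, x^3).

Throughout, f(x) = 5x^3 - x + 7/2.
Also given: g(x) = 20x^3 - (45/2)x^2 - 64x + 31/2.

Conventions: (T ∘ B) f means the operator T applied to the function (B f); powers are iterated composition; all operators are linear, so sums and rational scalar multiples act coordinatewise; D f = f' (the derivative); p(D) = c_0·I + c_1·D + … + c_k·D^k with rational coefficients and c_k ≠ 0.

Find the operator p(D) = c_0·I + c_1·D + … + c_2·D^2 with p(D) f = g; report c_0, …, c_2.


D^0 f = 5x^3 - x + 7/2
D^1 f = 15x^2 - 1
D^2 f = 30x
matching coefficients of g against c_0 f + c_1 Df + … from the top degree down determines the c_i
solution: c_0 = 4, c_1 = -3/2, c_2 = -2

c_0 = 4, c_1 = -3/2, c_2 = -2


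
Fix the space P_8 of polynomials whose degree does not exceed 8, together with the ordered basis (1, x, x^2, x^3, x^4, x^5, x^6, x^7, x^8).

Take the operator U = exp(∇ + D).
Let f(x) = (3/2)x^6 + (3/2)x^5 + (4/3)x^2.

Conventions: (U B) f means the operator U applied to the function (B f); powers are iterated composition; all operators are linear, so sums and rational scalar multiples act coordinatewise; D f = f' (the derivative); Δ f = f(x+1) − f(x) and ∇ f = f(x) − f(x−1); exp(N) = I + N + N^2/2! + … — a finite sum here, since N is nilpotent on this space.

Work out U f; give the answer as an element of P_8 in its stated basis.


order-1 term: 18x^5 - (15/2)x^4 + 15x^3 - (15/2)x^2 + (41/6)x - 4/3
order-2 term: 90x^4 - 120x^3 + (315/2)x^2 - (195/2)x + 185/6
order-3 term: 240x^3 - 420x^2 + 450x - 375/2
order-4 term: 360x^2 - 600x + 390
order-5 term: 288x - 312
order-6 term: 96
the series for exp(∇ + D) f terminates at order 6
exp(∇ + D) f = (3/2)x^6 + (39/2)x^5 + (165/2)x^4 + 135x^3 + (274/3)x^2 + (142/3)x + 16

the result is g(x) = (3/2)x^6 + (39/2)x^5 + (165/2)x^4 + 135x^3 + (274/3)x^2 + (142/3)x + 16


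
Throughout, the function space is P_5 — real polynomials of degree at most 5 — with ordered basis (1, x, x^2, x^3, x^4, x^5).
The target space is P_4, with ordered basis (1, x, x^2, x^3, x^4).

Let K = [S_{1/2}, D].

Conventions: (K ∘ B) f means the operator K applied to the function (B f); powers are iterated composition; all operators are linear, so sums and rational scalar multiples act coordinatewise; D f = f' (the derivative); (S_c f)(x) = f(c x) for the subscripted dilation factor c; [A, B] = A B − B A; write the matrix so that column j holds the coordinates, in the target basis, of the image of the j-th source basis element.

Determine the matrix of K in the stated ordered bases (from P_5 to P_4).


the matrix is [[0, 1/2, 0, 0, 0, 0]; [0, 0, 1/2, 0, 0, 0]; [0, 0, 0, 3/8, 0, 0]; [0, 0, 0, 0, 1/4, 0]; [0, 0, 0, 0, 0, 5/32]] (rows listed top to bottom)

image of 1: 0
image of x: 1/2
image of x^2: (1/2)x
image of x^3: (3/8)x^2
image of x^4: (1/4)x^3
image of x^5: (5/32)x^4
each image's coordinates form column j of the matrix


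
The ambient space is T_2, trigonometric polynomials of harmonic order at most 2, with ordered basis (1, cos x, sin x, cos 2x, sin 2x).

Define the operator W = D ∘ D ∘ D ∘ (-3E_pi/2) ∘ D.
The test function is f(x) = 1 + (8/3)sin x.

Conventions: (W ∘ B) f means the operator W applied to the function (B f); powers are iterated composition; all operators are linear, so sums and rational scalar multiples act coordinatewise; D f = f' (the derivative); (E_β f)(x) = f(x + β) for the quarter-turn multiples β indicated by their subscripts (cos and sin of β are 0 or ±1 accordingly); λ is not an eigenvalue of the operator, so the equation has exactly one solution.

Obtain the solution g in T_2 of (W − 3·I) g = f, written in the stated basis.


write g with unknown coordinates in the stated basis and equate coefficients in (W − 3·I) g = f
solving from the highest basis element down gives g = -1/3 + (4/9)cos x - (4/9)sin x
check: W g = (4/3)cos x + (4/3)sin x
so W g − 3·g = 1 + (8/3)sin x = f ✓

g(x) = -1/3 + (4/9)cos x - (4/9)sin x


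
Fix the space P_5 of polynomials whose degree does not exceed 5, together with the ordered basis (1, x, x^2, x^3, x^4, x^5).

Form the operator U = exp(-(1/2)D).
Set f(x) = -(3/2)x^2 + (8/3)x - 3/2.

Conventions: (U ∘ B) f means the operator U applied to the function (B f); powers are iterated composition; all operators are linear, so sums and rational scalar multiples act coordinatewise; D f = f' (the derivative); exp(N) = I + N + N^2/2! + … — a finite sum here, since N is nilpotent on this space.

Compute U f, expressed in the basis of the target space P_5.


order-1 term: (3/2)x - 4/3
order-2 term: -3/8
the series for exp(-(1/2)D) f terminates at order 2
exp(-(1/2)D) f = -(3/2)x^2 + (25/6)x - 77/24

the image equals g(x) = -(3/2)x^2 + (25/6)x - 77/24


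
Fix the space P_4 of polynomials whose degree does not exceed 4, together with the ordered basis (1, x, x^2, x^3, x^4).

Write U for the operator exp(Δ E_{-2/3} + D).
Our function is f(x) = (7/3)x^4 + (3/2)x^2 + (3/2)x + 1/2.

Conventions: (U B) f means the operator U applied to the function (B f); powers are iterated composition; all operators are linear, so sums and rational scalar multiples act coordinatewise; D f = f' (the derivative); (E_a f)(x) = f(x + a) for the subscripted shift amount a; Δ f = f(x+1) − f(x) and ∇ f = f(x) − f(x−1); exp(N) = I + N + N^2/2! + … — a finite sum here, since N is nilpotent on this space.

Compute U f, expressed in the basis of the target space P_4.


order-1 term: (56/3)x^3 - (14/3)x^2 + (82/9)x + 335/162
order-2 term: 56x^2 - (56/3)x + 13
order-3 term: (224/3)x - 56/3
order-4 term: 112/3
the series for exp(Δ E_{-2/3} + D) f terminates at order 4
exp(Δ E_{-2/3} + D) f = (7/3)x^4 + (56/3)x^3 + (317/6)x^2 + (1199/18)x + 2773/81

the image equals g(x) = (7/3)x^4 + (56/3)x^3 + (317/6)x^2 + (1199/18)x + 2773/81


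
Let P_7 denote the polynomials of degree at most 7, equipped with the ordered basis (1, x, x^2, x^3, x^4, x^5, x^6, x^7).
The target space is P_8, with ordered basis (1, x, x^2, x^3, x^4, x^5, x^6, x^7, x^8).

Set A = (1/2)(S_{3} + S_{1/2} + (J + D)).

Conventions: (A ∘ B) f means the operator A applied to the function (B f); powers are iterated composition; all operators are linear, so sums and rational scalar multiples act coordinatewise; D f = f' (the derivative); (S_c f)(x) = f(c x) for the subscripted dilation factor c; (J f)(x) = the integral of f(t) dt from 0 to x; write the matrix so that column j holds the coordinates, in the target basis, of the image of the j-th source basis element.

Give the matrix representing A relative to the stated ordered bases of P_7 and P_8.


image of 1: (1/2)x + 1
image of x: (1/4)x^2 + (7/4)x + 1/2
image of x^2: (1/6)x^3 + (37/8)x^2 + x
image of x^3: (1/8)x^4 + (217/16)x^3 + (3/2)x^2
image of x^4: (1/10)x^5 + (1297/32)x^4 + 2x^3
image of x^5: (1/12)x^6 + (7777/64)x^5 + (5/2)x^4
image of x^6: (1/14)x^7 + (46657/128)x^6 + 3x^5
image of x^7: (1/16)x^8 + (279937/256)x^7 + (7/2)x^6
each image's coordinates form column j of the matrix

the matrix is [[1, 1/2, 0, 0, 0, 0, 0, 0]; [1/2, 7/4, 1, 0, 0, 0, 0, 0]; [0, 1/4, 37/8, 3/2, 0, 0, 0, 0]; [0, 0, 1/6, 217/16, 2, 0, 0, 0]; [0, 0, 0, 1/8, 1297/32, 5/2, 0, 0]; [0, 0, 0, 0, 1/10, 7777/64, 3, 0]; [0, 0, 0, 0, 0, 1/12, 46657/128, 7/2]; [0, 0, 0, 0, 0, 0, 1/14, 279937/256]; [0, 0, 0, 0, 0, 0, 0, 1/16]] (rows listed top to bottom)


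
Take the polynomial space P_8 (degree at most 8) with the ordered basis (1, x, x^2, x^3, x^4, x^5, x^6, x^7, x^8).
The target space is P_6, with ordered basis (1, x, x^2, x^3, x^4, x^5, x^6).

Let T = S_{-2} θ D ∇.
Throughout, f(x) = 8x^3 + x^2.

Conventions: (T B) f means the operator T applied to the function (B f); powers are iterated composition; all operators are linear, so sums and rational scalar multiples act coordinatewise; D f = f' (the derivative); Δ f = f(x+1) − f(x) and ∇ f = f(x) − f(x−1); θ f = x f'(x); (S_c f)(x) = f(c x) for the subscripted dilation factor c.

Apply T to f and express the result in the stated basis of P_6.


∇ f = 24x^2 - 22x + 7
D ∇ f = 48x - 22
θ D ∇ f = 48x
S_{-2} θ D ∇ f = -96x

the image equals g(x) = -96x


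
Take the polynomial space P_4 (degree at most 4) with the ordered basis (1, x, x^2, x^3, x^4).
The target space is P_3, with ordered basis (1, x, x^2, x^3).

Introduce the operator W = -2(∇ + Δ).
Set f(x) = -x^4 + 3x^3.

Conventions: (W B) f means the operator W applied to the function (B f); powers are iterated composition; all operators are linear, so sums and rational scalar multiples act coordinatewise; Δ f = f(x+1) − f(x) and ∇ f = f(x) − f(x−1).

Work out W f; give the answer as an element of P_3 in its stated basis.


∇ f = -4x^3 + 15x^2 - 13x + 4
Δ f = -4x^3 + 3x^2 + 5x + 2
(∇ + Δ) f = -8x^3 + 18x^2 - 8x + 6
(-2(∇ + Δ)) f = 16x^3 - 36x^2 + 16x - 12

g(x) = 16x^3 - 36x^2 + 16x - 12


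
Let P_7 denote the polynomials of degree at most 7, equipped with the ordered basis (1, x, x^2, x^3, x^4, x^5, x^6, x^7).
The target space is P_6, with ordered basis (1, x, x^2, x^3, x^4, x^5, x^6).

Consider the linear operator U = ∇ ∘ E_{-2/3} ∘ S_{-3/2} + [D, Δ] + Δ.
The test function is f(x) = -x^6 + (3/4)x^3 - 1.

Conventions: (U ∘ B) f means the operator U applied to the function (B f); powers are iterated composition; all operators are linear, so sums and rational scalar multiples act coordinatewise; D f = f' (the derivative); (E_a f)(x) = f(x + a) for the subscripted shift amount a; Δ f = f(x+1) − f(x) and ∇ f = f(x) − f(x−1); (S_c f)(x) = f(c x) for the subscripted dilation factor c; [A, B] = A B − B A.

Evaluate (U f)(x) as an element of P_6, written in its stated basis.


S_{-3/2} f = -(729/64)x^6 - (81/32)x^3 - 1
E_{-2/3} S_{-3/2} f = -(729/64)x^6 + (729/16)x^5 - (1215/16)x^4 + (2079/32)x^3 - (459/16)x^2 + (45/8)x - 5/4
∇ E_{-2/3} S_{-3/2} f = -(2187/32)x^5 + (25515/64)x^4 - (15795/16)x^3 + (81729/64)x^2 - (13635/16)x + 14859/64
Δ f = -6x^5 - 15x^4 - 20x^3 - (51/4)x^2 - (15/4)x - 1/4
D Δ f = -30x^4 - 60x^3 - 60x^2 - (51/2)x - 15/4
D f = -6x^5 + (9/4)x^2
Δ D f = -30x^4 - 60x^3 - 60x^2 - (51/2)x - 15/4
[D, Δ] f = 0
Δ f = -6x^5 - 15x^4 - 20x^3 - (51/4)x^2 - (15/4)x - 1/4
(∇ ∘ E_{-2/3} ∘ S_{-3/2} + [D, Δ] + Δ) f = -(2379/32)x^5 + (24555/64)x^4 - (16115/16)x^3 + (80913/64)x^2 - (13695/16)x + 14843/64

the image equals g(x) = -(2379/32)x^5 + (24555/64)x^4 - (16115/16)x^3 + (80913/64)x^2 - (13695/16)x + 14843/64


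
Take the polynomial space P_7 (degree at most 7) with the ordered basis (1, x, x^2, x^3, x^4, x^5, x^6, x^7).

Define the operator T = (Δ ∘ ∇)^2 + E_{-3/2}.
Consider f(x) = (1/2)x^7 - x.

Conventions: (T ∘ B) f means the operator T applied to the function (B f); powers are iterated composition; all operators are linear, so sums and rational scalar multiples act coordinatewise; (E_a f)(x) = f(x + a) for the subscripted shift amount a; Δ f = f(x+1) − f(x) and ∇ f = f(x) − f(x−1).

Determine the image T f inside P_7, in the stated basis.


g(x) = (1/2)x^7 - (21/4)x^6 + (189/8)x^5 - (945/16)x^4 + (16275/32)x^3 - (5103/64)x^2 + (58735/128)x - 1803/256

∇ f = (7/2)x^6 - (21/2)x^5 + (35/2)x^4 - (35/2)x^3 + (21/2)x^2 - (7/2)x - 1/2
Δ ∇ f = 21x^5 + 35x^3 + 7x
∇ (Δ ∘ ∇) f = 105x^4 - 210x^3 + 315x^2 - 210x + 63
Δ ∇ (Δ ∘ ∇) f = 420x^3 + 420x
E_{-3/2} f = (1/2)x^7 - (21/4)x^6 + (189/8)x^5 - (945/16)x^4 + (2835/32)x^3 - (5103/64)x^2 + (4975/128)x - 1803/256
((Δ ∘ ∇)^2 + E_{-3/2}) f = (1/2)x^7 - (21/4)x^6 + (189/8)x^5 - (945/16)x^4 + (16275/32)x^3 - (5103/64)x^2 + (58735/128)x - 1803/256


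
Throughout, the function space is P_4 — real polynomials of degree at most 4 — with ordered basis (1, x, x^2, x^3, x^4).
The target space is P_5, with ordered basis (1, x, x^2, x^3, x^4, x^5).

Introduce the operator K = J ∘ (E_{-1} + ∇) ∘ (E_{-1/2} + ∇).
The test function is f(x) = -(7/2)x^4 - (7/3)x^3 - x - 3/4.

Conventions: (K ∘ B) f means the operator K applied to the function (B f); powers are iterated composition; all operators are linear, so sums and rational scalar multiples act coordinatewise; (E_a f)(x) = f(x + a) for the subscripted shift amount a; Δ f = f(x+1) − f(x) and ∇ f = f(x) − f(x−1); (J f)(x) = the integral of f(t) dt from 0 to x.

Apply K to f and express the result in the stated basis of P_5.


the result is g(x) = -(7/10)x^5 - (7/3)x^4 + (49/12)x^3 - 4x^2 - (1/96)x

E_{-1/2} f = -(7/2)x^4 + (14/3)x^3 - (7/4)x^2 - x - 17/96
∇ f = -14x^3 + 14x^2 - 7x + 1/6
(E_{-1/2} + ∇) f = -(7/2)x^4 - (28/3)x^3 + (49/4)x^2 - 8x - 1/96
E_{-1} (E_{-1/2} + ∇) f = -(7/2)x^4 + (14/3)x^3 + (77/4)x^2 - (93/2)x + 2503/96
∇ (E_{-1/2} + ∇) f = -14x^3 - 7x^2 + (77/2)x - 313/12
(E_{-1} + ∇) (E_{-1/2} + ∇) f = -(7/2)x^4 - (28/3)x^3 + (49/4)x^2 - 8x - 1/96
J ((E_{-1} + ∇) ∘ (E_{-1/2} + ∇)) f = -(7/10)x^5 - (7/3)x^4 + (49/12)x^3 - 4x^2 - (1/96)x


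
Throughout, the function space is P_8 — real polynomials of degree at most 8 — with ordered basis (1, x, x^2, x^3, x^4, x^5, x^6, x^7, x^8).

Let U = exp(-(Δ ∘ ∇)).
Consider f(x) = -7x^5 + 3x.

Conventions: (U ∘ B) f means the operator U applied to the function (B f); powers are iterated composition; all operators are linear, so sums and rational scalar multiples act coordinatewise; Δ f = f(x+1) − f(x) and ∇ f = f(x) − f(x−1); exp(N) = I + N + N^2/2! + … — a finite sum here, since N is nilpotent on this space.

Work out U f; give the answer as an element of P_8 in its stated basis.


order-1 term: 140x^3 + 70x
order-2 term: -420x
the series for exp(-(Δ ∘ ∇)) f terminates at order 2
exp(-(Δ ∘ ∇)) f = -7x^5 + 140x^3 - 347x

g(x) = -7x^5 + 140x^3 - 347x


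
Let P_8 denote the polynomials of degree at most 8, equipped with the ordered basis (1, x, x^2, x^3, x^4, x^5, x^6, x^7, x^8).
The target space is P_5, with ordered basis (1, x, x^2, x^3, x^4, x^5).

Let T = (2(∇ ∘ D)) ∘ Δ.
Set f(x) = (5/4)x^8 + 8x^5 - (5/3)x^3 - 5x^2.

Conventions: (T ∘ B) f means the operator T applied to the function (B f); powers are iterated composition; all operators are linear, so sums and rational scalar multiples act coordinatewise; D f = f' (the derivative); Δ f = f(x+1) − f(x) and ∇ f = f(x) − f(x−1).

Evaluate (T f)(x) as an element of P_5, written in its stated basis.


Δ f = 10x^7 + 35x^6 + 70x^5 + (255/2)x^4 + 150x^3 + 110x^2 + 35x + 31/12
D Δ f = 70x^6 + 210x^5 + 350x^4 + 510x^3 + 450x^2 + 220x + 35
∇ D Δ f = 420x^5 + 700x^3 + 480x^2 + 140x + 70
(2(∇ ∘ D)) Δ f = 840x^5 + 1400x^3 + 960x^2 + 280x + 140

the image equals g(x) = 840x^5 + 1400x^3 + 960x^2 + 280x + 140


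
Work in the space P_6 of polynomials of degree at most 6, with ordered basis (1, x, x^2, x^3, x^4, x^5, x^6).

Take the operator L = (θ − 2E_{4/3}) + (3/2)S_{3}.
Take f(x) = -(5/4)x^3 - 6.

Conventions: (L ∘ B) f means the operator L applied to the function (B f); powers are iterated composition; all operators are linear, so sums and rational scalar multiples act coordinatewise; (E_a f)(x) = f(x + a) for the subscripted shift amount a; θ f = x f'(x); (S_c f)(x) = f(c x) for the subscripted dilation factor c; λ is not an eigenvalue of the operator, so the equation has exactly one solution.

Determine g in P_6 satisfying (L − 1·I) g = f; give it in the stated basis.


g(x) = -(5/162)x^3 - (8/405)x^2 - (352/2025)x + 730468/164025

write g with unknown coordinates in the stated basis and equate coefficients in (L − 1·I) g = f
solving from the highest basis element down gives g = -(5/162)x^3 - (8/405)x^2 - (352/2025)x + 730468/164025
check: L g = -(415/324)x^3 - (8/405)x^2 - (352/2025)x - 253682/164025
so L g − 1·g = -(5/4)x^3 - 6 = f ✓


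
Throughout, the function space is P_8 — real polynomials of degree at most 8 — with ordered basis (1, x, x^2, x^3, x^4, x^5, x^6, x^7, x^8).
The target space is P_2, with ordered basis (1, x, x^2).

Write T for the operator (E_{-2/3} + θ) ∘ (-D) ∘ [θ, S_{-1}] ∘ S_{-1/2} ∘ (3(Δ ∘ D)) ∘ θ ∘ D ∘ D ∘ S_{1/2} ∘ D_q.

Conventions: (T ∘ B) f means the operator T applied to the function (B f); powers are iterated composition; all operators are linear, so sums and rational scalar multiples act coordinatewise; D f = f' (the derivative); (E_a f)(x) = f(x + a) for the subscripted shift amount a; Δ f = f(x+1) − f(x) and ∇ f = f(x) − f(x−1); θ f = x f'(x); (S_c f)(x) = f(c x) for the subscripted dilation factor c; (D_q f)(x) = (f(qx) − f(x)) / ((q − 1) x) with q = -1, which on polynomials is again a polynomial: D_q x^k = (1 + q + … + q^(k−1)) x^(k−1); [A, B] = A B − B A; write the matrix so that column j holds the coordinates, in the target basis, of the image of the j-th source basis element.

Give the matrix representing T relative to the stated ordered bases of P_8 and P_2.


the matrix is [[0, 0, 0, 0, 0, 0, 0, 0, 0]; [0, 0, 0, 0, 0, 0, 0, 0, 0]; [0, 0, 0, 0, 0, 0, 0, 0, 0]] (rows listed top to bottom)

image of 1: 0
image of x: 0
image of x^2: 0
image of x^3: 0
image of x^4: 0
image of x^5: 0
image of x^6: 0
image of x^7: 0
image of x^8: 0
each image's coordinates form column j of the matrix


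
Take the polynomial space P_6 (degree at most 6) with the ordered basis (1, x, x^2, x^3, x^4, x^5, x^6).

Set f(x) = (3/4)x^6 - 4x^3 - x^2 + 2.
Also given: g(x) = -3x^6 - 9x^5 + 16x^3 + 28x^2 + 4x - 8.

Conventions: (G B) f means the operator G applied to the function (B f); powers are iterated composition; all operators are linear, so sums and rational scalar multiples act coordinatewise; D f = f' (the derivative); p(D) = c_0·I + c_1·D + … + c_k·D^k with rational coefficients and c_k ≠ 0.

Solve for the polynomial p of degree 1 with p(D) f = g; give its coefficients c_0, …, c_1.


D^0 f = (3/4)x^6 - 4x^3 - x^2 + 2
D^1 f = (9/2)x^5 - 12x^2 - 2x
matching coefficients of g against c_0 f + c_1 Df + … from the top degree down determines the c_i
solution: c_0 = -4, c_1 = -2

c_0 = -4, c_1 = -2


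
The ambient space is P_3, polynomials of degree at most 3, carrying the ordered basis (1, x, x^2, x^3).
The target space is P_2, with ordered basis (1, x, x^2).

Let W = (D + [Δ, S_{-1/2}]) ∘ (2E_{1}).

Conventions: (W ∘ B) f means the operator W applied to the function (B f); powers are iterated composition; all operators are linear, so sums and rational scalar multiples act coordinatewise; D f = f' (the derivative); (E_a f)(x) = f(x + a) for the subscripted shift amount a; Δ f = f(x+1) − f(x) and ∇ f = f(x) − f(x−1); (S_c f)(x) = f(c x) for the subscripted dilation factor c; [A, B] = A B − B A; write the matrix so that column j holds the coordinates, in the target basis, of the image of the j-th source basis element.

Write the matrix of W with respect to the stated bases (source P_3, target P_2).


image of 1: 0
image of x: -1
image of x^2: 7x - 7/2
image of x^3: (15/4)x^2 + (93/4)x - 39/4
each image's coordinates form column j of the matrix

the matrix is [[0, -1, -7/2, -39/4]; [0, 0, 7, 93/4]; [0, 0, 0, 15/4]] (rows listed top to bottom)
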